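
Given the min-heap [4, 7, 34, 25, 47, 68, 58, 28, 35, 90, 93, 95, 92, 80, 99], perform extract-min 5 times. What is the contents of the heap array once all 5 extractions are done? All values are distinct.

extract-min #1 returns 4:
  remove root 4; move last element 99 to root → [99, 7, 34, 25, 47, 68, 58, 28, 35, 90, 93, 95, 92, 80]
  99 vs smaller child 7 at index 1, swap → [7, 99, 34, 25, 47, 68, 58, 28, 35, 90, 93, 95, 92, 80]
  99 vs smaller child 25 at index 3, swap → [7, 25, 34, 99, 47, 68, 58, 28, 35, 90, 93, 95, 92, 80]
  99 vs smaller child 28 at index 7, swap → [7, 25, 34, 28, 47, 68, 58, 99, 35, 90, 93, 95, 92, 80]
extract-min #2 returns 7:
  remove root 7; move last element 80 to root → [80, 25, 34, 28, 47, 68, 58, 99, 35, 90, 93, 95, 92]
  80 vs smaller child 25 at index 1, swap → [25, 80, 34, 28, 47, 68, 58, 99, 35, 90, 93, 95, 92]
  80 vs smaller child 28 at index 3, swap → [25, 28, 34, 80, 47, 68, 58, 99, 35, 90, 93, 95, 92]
  80 vs smaller child 35 at index 8, swap → [25, 28, 34, 35, 47, 68, 58, 99, 80, 90, 93, 95, 92]
extract-min #3 returns 25:
  remove root 25; move last element 92 to root → [92, 28, 34, 35, 47, 68, 58, 99, 80, 90, 93, 95]
  92 vs smaller child 28 at index 1, swap → [28, 92, 34, 35, 47, 68, 58, 99, 80, 90, 93, 95]
  92 vs smaller child 35 at index 3, swap → [28, 35, 34, 92, 47, 68, 58, 99, 80, 90, 93, 95]
  92 vs smaller child 80 at index 8, swap → [28, 35, 34, 80, 47, 68, 58, 99, 92, 90, 93, 95]
extract-min #4 returns 28:
  remove root 28; move last element 95 to root → [95, 35, 34, 80, 47, 68, 58, 99, 92, 90, 93]
  95 vs smaller child 34 at index 2, swap → [34, 35, 95, 80, 47, 68, 58, 99, 92, 90, 93]
  95 vs smaller child 58 at index 6, swap → [34, 35, 58, 80, 47, 68, 95, 99, 92, 90, 93]
extract-min #5 returns 34:
  remove root 34; move last element 93 to root → [93, 35, 58, 80, 47, 68, 95, 99, 92, 90]
  93 vs smaller child 35 at index 1, swap → [35, 93, 58, 80, 47, 68, 95, 99, 92, 90]
  93 vs smaller child 47 at index 4, swap → [35, 47, 58, 80, 93, 68, 95, 99, 92, 90]
  93 vs only child 90 at index 9, swap → [35, 47, 58, 80, 90, 68, 95, 99, 92, 93]

[35, 47, 58, 80, 90, 68, 95, 99, 92, 93]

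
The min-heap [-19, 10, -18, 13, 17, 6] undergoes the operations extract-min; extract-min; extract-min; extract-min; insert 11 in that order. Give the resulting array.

extract-min → returns -19:
  remove root -19; move last element 6 to root → [6, 10, -18, 13, 17]
  6 vs smaller child -18 at index 2, swap → [-18, 10, 6, 13, 17]
extract-min → returns -18:
  remove root -18; move last element 17 to root → [17, 10, 6, 13]
  17 vs smaller child 6 at index 2, swap → [6, 10, 17, 13]
extract-min → returns 6:
  remove root 6; move last element 13 to root → [13, 10, 17]
  13 vs smaller child 10 at index 1, swap → [10, 13, 17]
extract-min → returns 10:
  remove root 10; move last element 17 to root → [17, 13]
  17 vs only child 13 at index 1, swap → [13, 17]
insert 11:
  append 11 at index 2 → [13, 17, 11]
  11 < parent 13 at index 0, swap → [11, 17, 13]

[11, 17, 13]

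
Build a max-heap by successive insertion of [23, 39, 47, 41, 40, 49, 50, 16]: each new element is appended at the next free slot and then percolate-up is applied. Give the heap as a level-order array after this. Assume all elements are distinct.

Insert 23:
  append 23 at index 0 → [23] (no swap needed)
Insert 39:
  append 39 at index 1 → [23, 39]
  39 > parent 23 at index 0, swap → [39, 23]
Insert 47:
  append 47 at index 2 → [39, 23, 47]
  47 > parent 39 at index 0, swap → [47, 23, 39]
Insert 41:
  append 41 at index 3 → [47, 23, 39, 41]
  41 > parent 23 at index 1, swap → [47, 41, 39, 23]
Insert 40:
  append 40 at index 4 → [47, 41, 39, 23, 40] (no swap needed)
Insert 49:
  append 49 at index 5 → [47, 41, 39, 23, 40, 49]
  49 > parent 39 at index 2, swap → [47, 41, 49, 23, 40, 39]
  49 > parent 47 at index 0, swap → [49, 41, 47, 23, 40, 39]
Insert 50:
  append 50 at index 6 → [49, 41, 47, 23, 40, 39, 50]
  50 > parent 47 at index 2, swap → [49, 41, 50, 23, 40, 39, 47]
  50 > parent 49 at index 0, swap → [50, 41, 49, 23, 40, 39, 47]
Insert 16:
  append 16 at index 7 → [50, 41, 49, 23, 40, 39, 47, 16] (no swap needed)

[50, 41, 49, 23, 40, 39, 47, 16]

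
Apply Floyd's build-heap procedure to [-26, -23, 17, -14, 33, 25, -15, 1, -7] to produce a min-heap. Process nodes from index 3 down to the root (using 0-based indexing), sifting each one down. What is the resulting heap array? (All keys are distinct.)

sift down from index 3: already satisfies heap property
sift down from index 2:
  17 vs smaller child -15 at index 6, swap → [-26, -23, -15, -14, 33, 25, 17, 1, -7]
sift down from index 1: already satisfies heap property
sift down from index 0: already satisfies heap property

[-26, -23, -15, -14, 33, 25, 17, 1, -7]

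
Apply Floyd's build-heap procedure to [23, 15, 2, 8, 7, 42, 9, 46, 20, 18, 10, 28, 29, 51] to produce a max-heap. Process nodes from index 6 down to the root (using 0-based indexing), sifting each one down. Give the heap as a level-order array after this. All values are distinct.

sift down from index 6:
  9 vs only child 51 at index 13, swap → [23, 15, 2, 8, 7, 42, 51, 46, 20, 18, 10, 28, 29, 9]
sift down from index 5: already satisfies heap property
sift down from index 4:
  7 vs larger child 18 at index 9, swap → [23, 15, 2, 8, 18, 42, 51, 46, 20, 7, 10, 28, 29, 9]
sift down from index 3:
  8 vs larger child 46 at index 7, swap → [23, 15, 2, 46, 18, 42, 51, 8, 20, 7, 10, 28, 29, 9]
sift down from index 2:
  2 vs larger child 51 at index 6, swap → [23, 15, 51, 46, 18, 42, 2, 8, 20, 7, 10, 28, 29, 9]
  2 vs only child 9 at index 13, swap → [23, 15, 51, 46, 18, 42, 9, 8, 20, 7, 10, 28, 29, 2]
sift down from index 1:
  15 vs larger child 46 at index 3, swap → [23, 46, 51, 15, 18, 42, 9, 8, 20, 7, 10, 28, 29, 2]
  15 vs larger child 20 at index 8, swap → [23, 46, 51, 20, 18, 42, 9, 8, 15, 7, 10, 28, 29, 2]
sift down from index 0:
  23 vs larger child 51 at index 2, swap → [51, 46, 23, 20, 18, 42, 9, 8, 15, 7, 10, 28, 29, 2]
  23 vs larger child 42 at index 5, swap → [51, 46, 42, 20, 18, 23, 9, 8, 15, 7, 10, 28, 29, 2]
  23 vs larger child 29 at index 12, swap → [51, 46, 42, 20, 18, 29, 9, 8, 15, 7, 10, 28, 23, 2]

[51, 46, 42, 20, 18, 29, 9, 8, 15, 7, 10, 28, 23, 2]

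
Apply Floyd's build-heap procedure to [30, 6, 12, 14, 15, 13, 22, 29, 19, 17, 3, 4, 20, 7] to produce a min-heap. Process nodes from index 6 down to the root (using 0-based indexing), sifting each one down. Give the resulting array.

sift down from index 6:
  22 vs only child 7 at index 13, swap → [30, 6, 12, 14, 15, 13, 7, 29, 19, 17, 3, 4, 20, 22]
sift down from index 5:
  13 vs smaller child 4 at index 11, swap → [30, 6, 12, 14, 15, 4, 7, 29, 19, 17, 3, 13, 20, 22]
sift down from index 4:
  15 vs smaller child 3 at index 10, swap → [30, 6, 12, 14, 3, 4, 7, 29, 19, 17, 15, 13, 20, 22]
sift down from index 3: already satisfies heap property
sift down from index 2:
  12 vs smaller child 4 at index 5, swap → [30, 6, 4, 14, 3, 12, 7, 29, 19, 17, 15, 13, 20, 22]
sift down from index 1:
  6 vs smaller child 3 at index 4, swap → [30, 3, 4, 14, 6, 12, 7, 29, 19, 17, 15, 13, 20, 22]
sift down from index 0:
  30 vs smaller child 3 at index 1, swap → [3, 30, 4, 14, 6, 12, 7, 29, 19, 17, 15, 13, 20, 22]
  30 vs smaller child 6 at index 4, swap → [3, 6, 4, 14, 30, 12, 7, 29, 19, 17, 15, 13, 20, 22]
  30 vs smaller child 15 at index 10, swap → [3, 6, 4, 14, 15, 12, 7, 29, 19, 17, 30, 13, 20, 22]

[3, 6, 4, 14, 15, 12, 7, 29, 19, 17, 30, 13, 20, 22]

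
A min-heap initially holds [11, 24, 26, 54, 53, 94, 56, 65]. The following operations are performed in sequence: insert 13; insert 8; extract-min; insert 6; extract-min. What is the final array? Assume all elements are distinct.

[11, 13, 26, 24, 53, 94, 56, 65, 54]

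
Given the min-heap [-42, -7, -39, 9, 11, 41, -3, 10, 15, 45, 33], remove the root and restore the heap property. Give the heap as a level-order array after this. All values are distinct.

[-39, -7, -3, 9, 11, 41, 33, 10, 15, 45]

remove root -42; move last element 33 to root → [33, -7, -39, 9, 11, 41, -3, 10, 15, 45]
33 vs smaller child -39 at index 2, swap → [-39, -7, 33, 9, 11, 41, -3, 10, 15, 45]
33 vs smaller child -3 at index 6, swap → [-39, -7, -3, 9, 11, 41, 33, 10, 15, 45]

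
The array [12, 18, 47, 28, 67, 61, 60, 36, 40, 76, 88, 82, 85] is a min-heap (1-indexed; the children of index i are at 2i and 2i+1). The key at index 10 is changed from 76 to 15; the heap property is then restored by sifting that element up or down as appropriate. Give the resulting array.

set index 10 from 76 to 15 → [12, 18, 47, 28, 67, 61, 60, 36, 40, 15, 88, 82, 85]
15 < parent 67 at index 5, swap → [12, 18, 47, 28, 15, 61, 60, 36, 40, 67, 88, 82, 85]
15 < parent 18 at index 2, swap → [12, 15, 47, 28, 18, 61, 60, 36, 40, 67, 88, 82, 85]

[12, 15, 47, 28, 18, 61, 60, 36, 40, 67, 88, 82, 85]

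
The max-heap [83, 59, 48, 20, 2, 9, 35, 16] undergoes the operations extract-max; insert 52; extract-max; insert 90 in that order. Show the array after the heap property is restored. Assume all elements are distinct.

extract-max → returns 83:
  remove root 83; move last element 16 to root → [16, 59, 48, 20, 2, 9, 35]
  16 vs larger child 59 at index 1, swap → [59, 16, 48, 20, 2, 9, 35]
  16 vs larger child 20 at index 3, swap → [59, 20, 48, 16, 2, 9, 35]
insert 52:
  append 52 at index 7 → [59, 20, 48, 16, 2, 9, 35, 52]
  52 > parent 16 at index 3, swap → [59, 20, 48, 52, 2, 9, 35, 16]
  52 > parent 20 at index 1, swap → [59, 52, 48, 20, 2, 9, 35, 16]
extract-max → returns 59:
  remove root 59; move last element 16 to root → [16, 52, 48, 20, 2, 9, 35]
  16 vs larger child 52 at index 1, swap → [52, 16, 48, 20, 2, 9, 35]
  16 vs larger child 20 at index 3, swap → [52, 20, 48, 16, 2, 9, 35]
insert 90:
  append 90 at index 7 → [52, 20, 48, 16, 2, 9, 35, 90]
  90 > parent 16 at index 3, swap → [52, 20, 48, 90, 2, 9, 35, 16]
  90 > parent 20 at index 1, swap → [52, 90, 48, 20, 2, 9, 35, 16]
  90 > parent 52 at index 0, swap → [90, 52, 48, 20, 2, 9, 35, 16]

[90, 52, 48, 20, 2, 9, 35, 16]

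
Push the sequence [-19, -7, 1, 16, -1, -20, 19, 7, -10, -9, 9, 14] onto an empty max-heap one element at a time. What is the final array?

Insert -19:
  append -19 at index 0 → [-19] (no swap needed)
Insert -7:
  append -7 at index 1 → [-19, -7]
  -7 > parent -19 at index 0, swap → [-7, -19]
Insert 1:
  append 1 at index 2 → [-7, -19, 1]
  1 > parent -7 at index 0, swap → [1, -19, -7]
Insert 16:
  append 16 at index 3 → [1, -19, -7, 16]
  16 > parent -19 at index 1, swap → [1, 16, -7, -19]
  16 > parent 1 at index 0, swap → [16, 1, -7, -19]
Insert -1:
  append -1 at index 4 → [16, 1, -7, -19, -1] (no swap needed)
Insert -20:
  append -20 at index 5 → [16, 1, -7, -19, -1, -20] (no swap needed)
Insert 19:
  append 19 at index 6 → [16, 1, -7, -19, -1, -20, 19]
  19 > parent -7 at index 2, swap → [16, 1, 19, -19, -1, -20, -7]
  19 > parent 16 at index 0, swap → [19, 1, 16, -19, -1, -20, -7]
Insert 7:
  append 7 at index 7 → [19, 1, 16, -19, -1, -20, -7, 7]
  7 > parent -19 at index 3, swap → [19, 1, 16, 7, -1, -20, -7, -19]
  7 > parent 1 at index 1, swap → [19, 7, 16, 1, -1, -20, -7, -19]
Insert -10:
  append -10 at index 8 → [19, 7, 16, 1, -1, -20, -7, -19, -10] (no swap needed)
Insert -9:
  append -9 at index 9 → [19, 7, 16, 1, -1, -20, -7, -19, -10, -9] (no swap needed)
Insert 9:
  append 9 at index 10 → [19, 7, 16, 1, -1, -20, -7, -19, -10, -9, 9]
  9 > parent -1 at index 4, swap → [19, 7, 16, 1, 9, -20, -7, -19, -10, -9, -1]
  9 > parent 7 at index 1, swap → [19, 9, 16, 1, 7, -20, -7, -19, -10, -9, -1]
Insert 14:
  append 14 at index 11 → [19, 9, 16, 1, 7, -20, -7, -19, -10, -9, -1, 14]
  14 > parent -20 at index 5, swap → [19, 9, 16, 1, 7, 14, -7, -19, -10, -9, -1, -20]

[19, 9, 16, 1, 7, 14, -7, -19, -10, -9, -1, -20]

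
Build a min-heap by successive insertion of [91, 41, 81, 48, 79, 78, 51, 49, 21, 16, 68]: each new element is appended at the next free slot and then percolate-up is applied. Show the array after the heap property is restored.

[16, 21, 51, 48, 41, 81, 78, 91, 49, 79, 68]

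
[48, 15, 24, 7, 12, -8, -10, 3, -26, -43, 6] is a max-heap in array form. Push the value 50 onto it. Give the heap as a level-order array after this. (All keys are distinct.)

[50, 15, 48, 7, 12, 24, -10, 3, -26, -43, 6, -8]

append 50 at index 11 → [48, 15, 24, 7, 12, -8, -10, 3, -26, -43, 6, 50]
50 > parent -8 at index 5, swap → [48, 15, 24, 7, 12, 50, -10, 3, -26, -43, 6, -8]
50 > parent 24 at index 2, swap → [48, 15, 50, 7, 12, 24, -10, 3, -26, -43, 6, -8]
50 > parent 48 at index 0, swap → [50, 15, 48, 7, 12, 24, -10, 3, -26, -43, 6, -8]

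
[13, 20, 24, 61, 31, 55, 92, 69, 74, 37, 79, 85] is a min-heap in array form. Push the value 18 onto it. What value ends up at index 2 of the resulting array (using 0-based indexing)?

18

append 18 at index 12 → [13, 20, 24, 61, 31, 55, 92, 69, 74, 37, 79, 85, 18]
18 < parent 55 at index 5, swap → [13, 20, 24, 61, 31, 18, 92, 69, 74, 37, 79, 85, 55]
18 < parent 24 at index 2, swap → [13, 20, 18, 61, 31, 24, 92, 69, 74, 37, 79, 85, 55]
resulting array: [13, 20, 18, 61, 31, 24, 92, 69, 74, 37, 79, 85, 55]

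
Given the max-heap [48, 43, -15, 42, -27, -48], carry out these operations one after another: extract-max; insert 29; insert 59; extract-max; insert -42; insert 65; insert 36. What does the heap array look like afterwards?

extract-max → returns 48:
  remove root 48; move last element -48 to root → [-48, 43, -15, 42, -27]
  -48 vs larger child 43 at index 1, swap → [43, -48, -15, 42, -27]
  -48 vs larger child 42 at index 3, swap → [43, 42, -15, -48, -27]
insert 29:
  append 29 at index 5 → [43, 42, -15, -48, -27, 29]
  29 > parent -15 at index 2, swap → [43, 42, 29, -48, -27, -15]
insert 59:
  append 59 at index 6 → [43, 42, 29, -48, -27, -15, 59]
  59 > parent 29 at index 2, swap → [43, 42, 59, -48, -27, -15, 29]
  59 > parent 43 at index 0, swap → [59, 42, 43, -48, -27, -15, 29]
extract-max → returns 59:
  remove root 59; move last element 29 to root → [29, 42, 43, -48, -27, -15]
  29 vs larger child 43 at index 2, swap → [43, 42, 29, -48, -27, -15]
insert -42:
  append -42 at index 6 → [43, 42, 29, -48, -27, -15, -42] (no swap needed)
insert 65:
  append 65 at index 7 → [43, 42, 29, -48, -27, -15, -42, 65]
  65 > parent -48 at index 3, swap → [43, 42, 29, 65, -27, -15, -42, -48]
  65 > parent 42 at index 1, swap → [43, 65, 29, 42, -27, -15, -42, -48]
  65 > parent 43 at index 0, swap → [65, 43, 29, 42, -27, -15, -42, -48]
insert 36:
  append 36 at index 8 → [65, 43, 29, 42, -27, -15, -42, -48, 36] (no swap needed)

[65, 43, 29, 42, -27, -15, -42, -48, 36]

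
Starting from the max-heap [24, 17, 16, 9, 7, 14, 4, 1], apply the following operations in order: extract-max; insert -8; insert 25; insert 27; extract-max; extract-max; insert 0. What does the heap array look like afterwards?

[17, 9, 16, 1, 7, 14, 4, -8, 0]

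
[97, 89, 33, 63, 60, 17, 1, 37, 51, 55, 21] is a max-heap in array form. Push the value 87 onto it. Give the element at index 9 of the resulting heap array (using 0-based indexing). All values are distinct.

55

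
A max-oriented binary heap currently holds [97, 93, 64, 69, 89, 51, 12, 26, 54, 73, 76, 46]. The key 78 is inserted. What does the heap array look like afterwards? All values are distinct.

[97, 93, 78, 69, 89, 64, 12, 26, 54, 73, 76, 46, 51]

append 78 at index 12 → [97, 93, 64, 69, 89, 51, 12, 26, 54, 73, 76, 46, 78]
78 > parent 51 at index 5, swap → [97, 93, 64, 69, 89, 78, 12, 26, 54, 73, 76, 46, 51]
78 > parent 64 at index 2, swap → [97, 93, 78, 69, 89, 64, 12, 26, 54, 73, 76, 46, 51]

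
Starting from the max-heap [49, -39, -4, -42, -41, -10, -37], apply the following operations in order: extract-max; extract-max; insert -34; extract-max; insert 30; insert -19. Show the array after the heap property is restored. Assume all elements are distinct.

[30, -39, -19, -42, -41, -37, -34]

extract-max → returns 49:
  remove root 49; move last element -37 to root → [-37, -39, -4, -42, -41, -10]
  -37 vs larger child -4 at index 2, swap → [-4, -39, -37, -42, -41, -10]
  -37 vs only child -10 at index 5, swap → [-4, -39, -10, -42, -41, -37]
extract-max → returns -4:
  remove root -4; move last element -37 to root → [-37, -39, -10, -42, -41]
  -37 vs larger child -10 at index 2, swap → [-10, -39, -37, -42, -41]
insert -34:
  append -34 at index 5 → [-10, -39, -37, -42, -41, -34]
  -34 > parent -37 at index 2, swap → [-10, -39, -34, -42, -41, -37]
extract-max → returns -10:
  remove root -10; move last element -37 to root → [-37, -39, -34, -42, -41]
  -37 vs larger child -34 at index 2, swap → [-34, -39, -37, -42, -41]
insert 30:
  append 30 at index 5 → [-34, -39, -37, -42, -41, 30]
  30 > parent -37 at index 2, swap → [-34, -39, 30, -42, -41, -37]
  30 > parent -34 at index 0, swap → [30, -39, -34, -42, -41, -37]
insert -19:
  append -19 at index 6 → [30, -39, -34, -42, -41, -37, -19]
  -19 > parent -34 at index 2, swap → [30, -39, -19, -42, -41, -37, -34]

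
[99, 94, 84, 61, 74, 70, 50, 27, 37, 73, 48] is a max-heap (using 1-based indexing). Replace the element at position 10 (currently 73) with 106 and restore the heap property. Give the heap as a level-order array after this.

[106, 99, 84, 61, 94, 70, 50, 27, 37, 74, 48]

set index 10 from 73 to 106 → [99, 94, 84, 61, 74, 70, 50, 27, 37, 106, 48]
106 > parent 74 at index 5, swap → [99, 94, 84, 61, 106, 70, 50, 27, 37, 74, 48]
106 > parent 94 at index 2, swap → [99, 106, 84, 61, 94, 70, 50, 27, 37, 74, 48]
106 > parent 99 at index 1, swap → [106, 99, 84, 61, 94, 70, 50, 27, 37, 74, 48]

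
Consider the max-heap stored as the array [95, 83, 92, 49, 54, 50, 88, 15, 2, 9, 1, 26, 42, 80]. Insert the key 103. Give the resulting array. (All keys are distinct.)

append 103 at index 14 → [95, 83, 92, 49, 54, 50, 88, 15, 2, 9, 1, 26, 42, 80, 103]
103 > parent 88 at index 6, swap → [95, 83, 92, 49, 54, 50, 103, 15, 2, 9, 1, 26, 42, 80, 88]
103 > parent 92 at index 2, swap → [95, 83, 103, 49, 54, 50, 92, 15, 2, 9, 1, 26, 42, 80, 88]
103 > parent 95 at index 0, swap → [103, 83, 95, 49, 54, 50, 92, 15, 2, 9, 1, 26, 42, 80, 88]

[103, 83, 95, 49, 54, 50, 92, 15, 2, 9, 1, 26, 42, 80, 88]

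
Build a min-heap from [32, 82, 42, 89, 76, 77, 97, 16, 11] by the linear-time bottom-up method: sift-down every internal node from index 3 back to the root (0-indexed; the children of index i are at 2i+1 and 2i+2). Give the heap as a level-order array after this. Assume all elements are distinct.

sift down from index 3:
  89 vs smaller child 11 at index 8, swap → [32, 82, 42, 11, 76, 77, 97, 16, 89]
sift down from index 2: already satisfies heap property
sift down from index 1:
  82 vs smaller child 11 at index 3, swap → [32, 11, 42, 82, 76, 77, 97, 16, 89]
  82 vs smaller child 16 at index 7, swap → [32, 11, 42, 16, 76, 77, 97, 82, 89]
sift down from index 0:
  32 vs smaller child 11 at index 1, swap → [11, 32, 42, 16, 76, 77, 97, 82, 89]
  32 vs smaller child 16 at index 3, swap → [11, 16, 42, 32, 76, 77, 97, 82, 89]

[11, 16, 42, 32, 76, 77, 97, 82, 89]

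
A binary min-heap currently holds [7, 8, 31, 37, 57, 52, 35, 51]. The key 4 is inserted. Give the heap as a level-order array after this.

append 4 at index 8 → [7, 8, 31, 37, 57, 52, 35, 51, 4]
4 < parent 37 at index 3, swap → [7, 8, 31, 4, 57, 52, 35, 51, 37]
4 < parent 8 at index 1, swap → [7, 4, 31, 8, 57, 52, 35, 51, 37]
4 < parent 7 at index 0, swap → [4, 7, 31, 8, 57, 52, 35, 51, 37]

[4, 7, 31, 8, 57, 52, 35, 51, 37]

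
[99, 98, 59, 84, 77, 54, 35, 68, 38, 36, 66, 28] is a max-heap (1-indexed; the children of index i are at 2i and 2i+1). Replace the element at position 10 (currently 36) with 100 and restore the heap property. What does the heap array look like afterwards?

set index 10 from 36 to 100 → [99, 98, 59, 84, 77, 54, 35, 68, 38, 100, 66, 28]
100 > parent 77 at index 5, swap → [99, 98, 59, 84, 100, 54, 35, 68, 38, 77, 66, 28]
100 > parent 98 at index 2, swap → [99, 100, 59, 84, 98, 54, 35, 68, 38, 77, 66, 28]
100 > parent 99 at index 1, swap → [100, 99, 59, 84, 98, 54, 35, 68, 38, 77, 66, 28]

[100, 99, 59, 84, 98, 54, 35, 68, 38, 77, 66, 28]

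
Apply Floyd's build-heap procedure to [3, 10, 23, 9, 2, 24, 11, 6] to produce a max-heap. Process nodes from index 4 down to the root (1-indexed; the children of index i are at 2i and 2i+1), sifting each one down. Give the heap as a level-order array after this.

sift down from index 4: already satisfies heap property
sift down from index 3:
  23 vs larger child 24 at index 6, swap → [3, 10, 24, 9, 2, 23, 11, 6]
sift down from index 2: already satisfies heap property
sift down from index 1:
  3 vs larger child 24 at index 3, swap → [24, 10, 3, 9, 2, 23, 11, 6]
  3 vs larger child 23 at index 6, swap → [24, 10, 23, 9, 2, 3, 11, 6]

[24, 10, 23, 9, 2, 3, 11, 6]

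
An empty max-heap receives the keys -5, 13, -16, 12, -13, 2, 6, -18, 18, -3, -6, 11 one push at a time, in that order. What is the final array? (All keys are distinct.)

[18, 13, 11, 12, -3, 6, 2, -18, -5, -13, -6, -16]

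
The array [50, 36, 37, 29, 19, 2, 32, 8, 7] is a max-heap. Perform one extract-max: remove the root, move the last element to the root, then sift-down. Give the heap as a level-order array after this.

[37, 36, 32, 29, 19, 2, 7, 8]

remove root 50; move last element 7 to root → [7, 36, 37, 29, 19, 2, 32, 8]
7 vs larger child 37 at index 2, swap → [37, 36, 7, 29, 19, 2, 32, 8]
7 vs larger child 32 at index 6, swap → [37, 36, 32, 29, 19, 2, 7, 8]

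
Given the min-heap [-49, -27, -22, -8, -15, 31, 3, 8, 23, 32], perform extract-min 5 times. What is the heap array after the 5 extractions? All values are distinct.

[3, 8, 31, 23, 32]

extract-min #1 returns -49:
  remove root -49; move last element 32 to root → [32, -27, -22, -8, -15, 31, 3, 8, 23]
  32 vs smaller child -27 at index 1, swap → [-27, 32, -22, -8, -15, 31, 3, 8, 23]
  32 vs smaller child -15 at index 4, swap → [-27, -15, -22, -8, 32, 31, 3, 8, 23]
extract-min #2 returns -27:
  remove root -27; move last element 23 to root → [23, -15, -22, -8, 32, 31, 3, 8]
  23 vs smaller child -22 at index 2, swap → [-22, -15, 23, -8, 32, 31, 3, 8]
  23 vs smaller child 3 at index 6, swap → [-22, -15, 3, -8, 32, 31, 23, 8]
extract-min #3 returns -22:
  remove root -22; move last element 8 to root → [8, -15, 3, -8, 32, 31, 23]
  8 vs smaller child -15 at index 1, swap → [-15, 8, 3, -8, 32, 31, 23]
  8 vs smaller child -8 at index 3, swap → [-15, -8, 3, 8, 32, 31, 23]
extract-min #4 returns -15:
  remove root -15; move last element 23 to root → [23, -8, 3, 8, 32, 31]
  23 vs smaller child -8 at index 1, swap → [-8, 23, 3, 8, 32, 31]
  23 vs smaller child 8 at index 3, swap → [-8, 8, 3, 23, 32, 31]
extract-min #5 returns -8:
  remove root -8; move last element 31 to root → [31, 8, 3, 23, 32]
  31 vs smaller child 3 at index 2, swap → [3, 8, 31, 23, 32]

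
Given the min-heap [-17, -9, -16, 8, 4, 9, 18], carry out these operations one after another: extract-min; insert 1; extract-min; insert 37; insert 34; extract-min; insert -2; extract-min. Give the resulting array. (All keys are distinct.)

extract-min → returns -17:
  remove root -17; move last element 18 to root → [18, -9, -16, 8, 4, 9]
  18 vs smaller child -16 at index 2, swap → [-16, -9, 18, 8, 4, 9]
  18 vs only child 9 at index 5, swap → [-16, -9, 9, 8, 4, 18]
insert 1:
  append 1 at index 6 → [-16, -9, 9, 8, 4, 18, 1]
  1 < parent 9 at index 2, swap → [-16, -9, 1, 8, 4, 18, 9]
extract-min → returns -16:
  remove root -16; move last element 9 to root → [9, -9, 1, 8, 4, 18]
  9 vs smaller child -9 at index 1, swap → [-9, 9, 1, 8, 4, 18]
  9 vs smaller child 4 at index 4, swap → [-9, 4, 1, 8, 9, 18]
insert 37:
  append 37 at index 6 → [-9, 4, 1, 8, 9, 18, 37] (no swap needed)
insert 34:
  append 34 at index 7 → [-9, 4, 1, 8, 9, 18, 37, 34] (no swap needed)
extract-min → returns -9:
  remove root -9; move last element 34 to root → [34, 4, 1, 8, 9, 18, 37]
  34 vs smaller child 1 at index 2, swap → [1, 4, 34, 8, 9, 18, 37]
  34 vs smaller child 18 at index 5, swap → [1, 4, 18, 8, 9, 34, 37]
insert -2:
  append -2 at index 7 → [1, 4, 18, 8, 9, 34, 37, -2]
  -2 < parent 8 at index 3, swap → [1, 4, 18, -2, 9, 34, 37, 8]
  -2 < parent 4 at index 1, swap → [1, -2, 18, 4, 9, 34, 37, 8]
  -2 < parent 1 at index 0, swap → [-2, 1, 18, 4, 9, 34, 37, 8]
extract-min → returns -2:
  remove root -2; move last element 8 to root → [8, 1, 18, 4, 9, 34, 37]
  8 vs smaller child 1 at index 1, swap → [1, 8, 18, 4, 9, 34, 37]
  8 vs smaller child 4 at index 3, swap → [1, 4, 18, 8, 9, 34, 37]

[1, 4, 18, 8, 9, 34, 37]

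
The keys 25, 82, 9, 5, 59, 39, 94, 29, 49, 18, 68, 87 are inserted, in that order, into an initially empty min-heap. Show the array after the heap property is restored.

[5, 9, 25, 29, 18, 39, 94, 82, 49, 59, 68, 87]

Insert 25:
  append 25 at index 0 → [25] (no swap needed)
Insert 82:
  append 82 at index 1 → [25, 82] (no swap needed)
Insert 9:
  append 9 at index 2 → [25, 82, 9]
  9 < parent 25 at index 0, swap → [9, 82, 25]
Insert 5:
  append 5 at index 3 → [9, 82, 25, 5]
  5 < parent 82 at index 1, swap → [9, 5, 25, 82]
  5 < parent 9 at index 0, swap → [5, 9, 25, 82]
Insert 59:
  append 59 at index 4 → [5, 9, 25, 82, 59] (no swap needed)
Insert 39:
  append 39 at index 5 → [5, 9, 25, 82, 59, 39] (no swap needed)
Insert 94:
  append 94 at index 6 → [5, 9, 25, 82, 59, 39, 94] (no swap needed)
Insert 29:
  append 29 at index 7 → [5, 9, 25, 82, 59, 39, 94, 29]
  29 < parent 82 at index 3, swap → [5, 9, 25, 29, 59, 39, 94, 82]
Insert 49:
  append 49 at index 8 → [5, 9, 25, 29, 59, 39, 94, 82, 49] (no swap needed)
Insert 18:
  append 18 at index 9 → [5, 9, 25, 29, 59, 39, 94, 82, 49, 18]
  18 < parent 59 at index 4, swap → [5, 9, 25, 29, 18, 39, 94, 82, 49, 59]
Insert 68:
  append 68 at index 10 → [5, 9, 25, 29, 18, 39, 94, 82, 49, 59, 68] (no swap needed)
Insert 87:
  append 87 at index 11 → [5, 9, 25, 29, 18, 39, 94, 82, 49, 59, 68, 87] (no swap needed)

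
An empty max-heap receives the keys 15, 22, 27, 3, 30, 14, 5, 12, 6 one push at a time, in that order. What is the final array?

[30, 27, 22, 12, 15, 14, 5, 3, 6]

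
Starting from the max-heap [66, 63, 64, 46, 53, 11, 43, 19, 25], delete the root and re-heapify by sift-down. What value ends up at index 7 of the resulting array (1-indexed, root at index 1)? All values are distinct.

remove root 66; move last element 25 to root → [25, 63, 64, 46, 53, 11, 43, 19]
25 vs larger child 64 at index 3, swap → [64, 63, 25, 46, 53, 11, 43, 19]
25 vs larger child 43 at index 7, swap → [64, 63, 43, 46, 53, 11, 25, 19]
resulting array: [64, 63, 43, 46, 53, 11, 25, 19]

25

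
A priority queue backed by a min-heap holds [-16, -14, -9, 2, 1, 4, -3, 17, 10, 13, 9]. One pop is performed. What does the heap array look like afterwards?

remove root -16; move last element 9 to root → [9, -14, -9, 2, 1, 4, -3, 17, 10, 13]
9 vs smaller child -14 at index 1, swap → [-14, 9, -9, 2, 1, 4, -3, 17, 10, 13]
9 vs smaller child 1 at index 4, swap → [-14, 1, -9, 2, 9, 4, -3, 17, 10, 13]

[-14, 1, -9, 2, 9, 4, -3, 17, 10, 13]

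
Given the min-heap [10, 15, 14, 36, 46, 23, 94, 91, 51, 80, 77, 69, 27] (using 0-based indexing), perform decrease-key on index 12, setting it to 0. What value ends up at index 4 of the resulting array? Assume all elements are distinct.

46

set index 12 from 27 to 0 → [10, 15, 14, 36, 46, 23, 94, 91, 51, 80, 77, 69, 0]
0 < parent 23 at index 5, swap → [10, 15, 14, 36, 46, 0, 94, 91, 51, 80, 77, 69, 23]
0 < parent 14 at index 2, swap → [10, 15, 0, 36, 46, 14, 94, 91, 51, 80, 77, 69, 23]
0 < parent 10 at index 0, swap → [0, 15, 10, 36, 46, 14, 94, 91, 51, 80, 77, 69, 23]
resulting array: [0, 15, 10, 36, 46, 14, 94, 91, 51, 80, 77, 69, 23]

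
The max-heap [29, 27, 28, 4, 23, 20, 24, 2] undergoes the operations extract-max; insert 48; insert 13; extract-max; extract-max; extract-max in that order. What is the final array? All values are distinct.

[24, 23, 20, 13, 4, 2]

extract-max → returns 29:
  remove root 29; move last element 2 to root → [2, 27, 28, 4, 23, 20, 24]
  2 vs larger child 28 at index 2, swap → [28, 27, 2, 4, 23, 20, 24]
  2 vs larger child 24 at index 6, swap → [28, 27, 24, 4, 23, 20, 2]
insert 48:
  append 48 at index 7 → [28, 27, 24, 4, 23, 20, 2, 48]
  48 > parent 4 at index 3, swap → [28, 27, 24, 48, 23, 20, 2, 4]
  48 > parent 27 at index 1, swap → [28, 48, 24, 27, 23, 20, 2, 4]
  48 > parent 28 at index 0, swap → [48, 28, 24, 27, 23, 20, 2, 4]
insert 13:
  append 13 at index 8 → [48, 28, 24, 27, 23, 20, 2, 4, 13] (no swap needed)
extract-max → returns 48:
  remove root 48; move last element 13 to root → [13, 28, 24, 27, 23, 20, 2, 4]
  13 vs larger child 28 at index 1, swap → [28, 13, 24, 27, 23, 20, 2, 4]
  13 vs larger child 27 at index 3, swap → [28, 27, 24, 13, 23, 20, 2, 4]
extract-max → returns 28:
  remove root 28; move last element 4 to root → [4, 27, 24, 13, 23, 20, 2]
  4 vs larger child 27 at index 1, swap → [27, 4, 24, 13, 23, 20, 2]
  4 vs larger child 23 at index 4, swap → [27, 23, 24, 13, 4, 20, 2]
extract-max → returns 27:
  remove root 27; move last element 2 to root → [2, 23, 24, 13, 4, 20]
  2 vs larger child 24 at index 2, swap → [24, 23, 2, 13, 4, 20]
  2 vs only child 20 at index 5, swap → [24, 23, 20, 13, 4, 2]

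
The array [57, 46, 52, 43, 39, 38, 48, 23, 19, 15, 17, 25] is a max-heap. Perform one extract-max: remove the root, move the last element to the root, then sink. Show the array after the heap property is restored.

[52, 46, 48, 43, 39, 38, 25, 23, 19, 15, 17]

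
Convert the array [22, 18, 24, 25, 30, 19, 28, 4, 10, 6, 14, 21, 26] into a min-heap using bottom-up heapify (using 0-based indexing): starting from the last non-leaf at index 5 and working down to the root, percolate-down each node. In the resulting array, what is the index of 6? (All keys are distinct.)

sift down from index 5: already satisfies heap property
sift down from index 4:
  30 vs smaller child 6 at index 9, swap → [22, 18, 24, 25, 6, 19, 28, 4, 10, 30, 14, 21, 26]
sift down from index 3:
  25 vs smaller child 4 at index 7, swap → [22, 18, 24, 4, 6, 19, 28, 25, 10, 30, 14, 21, 26]
sift down from index 2:
  24 vs smaller child 19 at index 5, swap → [22, 18, 19, 4, 6, 24, 28, 25, 10, 30, 14, 21, 26]
  24 vs smaller child 21 at index 11, swap → [22, 18, 19, 4, 6, 21, 28, 25, 10, 30, 14, 24, 26]
sift down from index 1:
  18 vs smaller child 4 at index 3, swap → [22, 4, 19, 18, 6, 21, 28, 25, 10, 30, 14, 24, 26]
  18 vs smaller child 10 at index 8, swap → [22, 4, 19, 10, 6, 21, 28, 25, 18, 30, 14, 24, 26]
sift down from index 0:
  22 vs smaller child 4 at index 1, swap → [4, 22, 19, 10, 6, 21, 28, 25, 18, 30, 14, 24, 26]
  22 vs smaller child 6 at index 4, swap → [4, 6, 19, 10, 22, 21, 28, 25, 18, 30, 14, 24, 26]
  22 vs smaller child 14 at index 10, swap → [4, 6, 19, 10, 14, 21, 28, 25, 18, 30, 22, 24, 26]
resulting array: [4, 6, 19, 10, 14, 21, 28, 25, 18, 30, 22, 24, 26]

1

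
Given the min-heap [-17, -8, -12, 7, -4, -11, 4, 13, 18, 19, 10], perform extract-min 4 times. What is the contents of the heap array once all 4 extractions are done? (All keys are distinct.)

[-4, 7, 4, 13, 18, 10, 19]

extract-min #1 returns -17:
  remove root -17; move last element 10 to root → [10, -8, -12, 7, -4, -11, 4, 13, 18, 19]
  10 vs smaller child -12 at index 2, swap → [-12, -8, 10, 7, -4, -11, 4, 13, 18, 19]
  10 vs smaller child -11 at index 5, swap → [-12, -8, -11, 7, -4, 10, 4, 13, 18, 19]
extract-min #2 returns -12:
  remove root -12; move last element 19 to root → [19, -8, -11, 7, -4, 10, 4, 13, 18]
  19 vs smaller child -11 at index 2, swap → [-11, -8, 19, 7, -4, 10, 4, 13, 18]
  19 vs smaller child 4 at index 6, swap → [-11, -8, 4, 7, -4, 10, 19, 13, 18]
extract-min #3 returns -11:
  remove root -11; move last element 18 to root → [18, -8, 4, 7, -4, 10, 19, 13]
  18 vs smaller child -8 at index 1, swap → [-8, 18, 4, 7, -4, 10, 19, 13]
  18 vs smaller child -4 at index 4, swap → [-8, -4, 4, 7, 18, 10, 19, 13]
extract-min #4 returns -8:
  remove root -8; move last element 13 to root → [13, -4, 4, 7, 18, 10, 19]
  13 vs smaller child -4 at index 1, swap → [-4, 13, 4, 7, 18, 10, 19]
  13 vs smaller child 7 at index 3, swap → [-4, 7, 4, 13, 18, 10, 19]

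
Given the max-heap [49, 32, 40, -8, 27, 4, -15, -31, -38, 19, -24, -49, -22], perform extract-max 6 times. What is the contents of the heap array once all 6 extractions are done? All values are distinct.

extract-max #1 returns 49:
  remove root 49; move last element -22 to root → [-22, 32, 40, -8, 27, 4, -15, -31, -38, 19, -24, -49]
  -22 vs larger child 40 at index 2, swap → [40, 32, -22, -8, 27, 4, -15, -31, -38, 19, -24, -49]
  -22 vs larger child 4 at index 5, swap → [40, 32, 4, -8, 27, -22, -15, -31, -38, 19, -24, -49]
extract-max #2 returns 40:
  remove root 40; move last element -49 to root → [-49, 32, 4, -8, 27, -22, -15, -31, -38, 19, -24]
  -49 vs larger child 32 at index 1, swap → [32, -49, 4, -8, 27, -22, -15, -31, -38, 19, -24]
  -49 vs larger child 27 at index 4, swap → [32, 27, 4, -8, -49, -22, -15, -31, -38, 19, -24]
  -49 vs larger child 19 at index 9, swap → [32, 27, 4, -8, 19, -22, -15, -31, -38, -49, -24]
extract-max #3 returns 32:
  remove root 32; move last element -24 to root → [-24, 27, 4, -8, 19, -22, -15, -31, -38, -49]
  -24 vs larger child 27 at index 1, swap → [27, -24, 4, -8, 19, -22, -15, -31, -38, -49]
  -24 vs larger child 19 at index 4, swap → [27, 19, 4, -8, -24, -22, -15, -31, -38, -49]
extract-max #4 returns 27:
  remove root 27; move last element -49 to root → [-49, 19, 4, -8, -24, -22, -15, -31, -38]
  -49 vs larger child 19 at index 1, swap → [19, -49, 4, -8, -24, -22, -15, -31, -38]
  -49 vs larger child -8 at index 3, swap → [19, -8, 4, -49, -24, -22, -15, -31, -38]
  -49 vs larger child -31 at index 7, swap → [19, -8, 4, -31, -24, -22, -15, -49, -38]
extract-max #5 returns 19:
  remove root 19; move last element -38 to root → [-38, -8, 4, -31, -24, -22, -15, -49]
  -38 vs larger child 4 at index 2, swap → [4, -8, -38, -31, -24, -22, -15, -49]
  -38 vs larger child -15 at index 6, swap → [4, -8, -15, -31, -24, -22, -38, -49]
extract-max #6 returns 4:
  remove root 4; move last element -49 to root → [-49, -8, -15, -31, -24, -22, -38]
  -49 vs larger child -8 at index 1, swap → [-8, -49, -15, -31, -24, -22, -38]
  -49 vs larger child -24 at index 4, swap → [-8, -24, -15, -31, -49, -22, -38]

[-8, -24, -15, -31, -49, -22, -38]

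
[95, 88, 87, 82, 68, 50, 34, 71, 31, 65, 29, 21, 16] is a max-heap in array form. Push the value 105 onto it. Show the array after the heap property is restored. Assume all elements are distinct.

[105, 88, 95, 82, 68, 50, 87, 71, 31, 65, 29, 21, 16, 34]

append 105 at index 13 → [95, 88, 87, 82, 68, 50, 34, 71, 31, 65, 29, 21, 16, 105]
105 > parent 34 at index 6, swap → [95, 88, 87, 82, 68, 50, 105, 71, 31, 65, 29, 21, 16, 34]
105 > parent 87 at index 2, swap → [95, 88, 105, 82, 68, 50, 87, 71, 31, 65, 29, 21, 16, 34]
105 > parent 95 at index 0, swap → [105, 88, 95, 82, 68, 50, 87, 71, 31, 65, 29, 21, 16, 34]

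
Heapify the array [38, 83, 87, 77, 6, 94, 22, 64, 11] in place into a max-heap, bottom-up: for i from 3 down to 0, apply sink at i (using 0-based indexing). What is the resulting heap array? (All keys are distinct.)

sift down from index 3: already satisfies heap property
sift down from index 2:
  87 vs larger child 94 at index 5, swap → [38, 83, 94, 77, 6, 87, 22, 64, 11]
sift down from index 1: already satisfies heap property
sift down from index 0:
  38 vs larger child 94 at index 2, swap → [94, 83, 38, 77, 6, 87, 22, 64, 11]
  38 vs larger child 87 at index 5, swap → [94, 83, 87, 77, 6, 38, 22, 64, 11]

[94, 83, 87, 77, 6, 38, 22, 64, 11]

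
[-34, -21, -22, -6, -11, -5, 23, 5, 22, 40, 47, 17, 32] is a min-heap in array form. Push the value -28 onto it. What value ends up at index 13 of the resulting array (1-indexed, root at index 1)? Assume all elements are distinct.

32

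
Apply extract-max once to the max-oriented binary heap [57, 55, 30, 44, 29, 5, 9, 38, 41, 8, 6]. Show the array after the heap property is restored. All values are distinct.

[55, 44, 30, 41, 29, 5, 9, 38, 6, 8]

remove root 57; move last element 6 to root → [6, 55, 30, 44, 29, 5, 9, 38, 41, 8]
6 vs larger child 55 at index 1, swap → [55, 6, 30, 44, 29, 5, 9, 38, 41, 8]
6 vs larger child 44 at index 3, swap → [55, 44, 30, 6, 29, 5, 9, 38, 41, 8]
6 vs larger child 41 at index 8, swap → [55, 44, 30, 41, 29, 5, 9, 38, 6, 8]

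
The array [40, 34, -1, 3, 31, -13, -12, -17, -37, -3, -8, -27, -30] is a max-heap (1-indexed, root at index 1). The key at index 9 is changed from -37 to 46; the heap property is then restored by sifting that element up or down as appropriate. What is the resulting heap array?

[46, 40, -1, 34, 31, -13, -12, -17, 3, -3, -8, -27, -30]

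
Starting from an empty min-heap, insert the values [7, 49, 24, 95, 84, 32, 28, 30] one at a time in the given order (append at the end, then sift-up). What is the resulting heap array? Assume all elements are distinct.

[7, 30, 24, 49, 84, 32, 28, 95]

Insert 7:
  append 7 at index 0 → [7] (no swap needed)
Insert 49:
  append 49 at index 1 → [7, 49] (no swap needed)
Insert 24:
  append 24 at index 2 → [7, 49, 24] (no swap needed)
Insert 95:
  append 95 at index 3 → [7, 49, 24, 95] (no swap needed)
Insert 84:
  append 84 at index 4 → [7, 49, 24, 95, 84] (no swap needed)
Insert 32:
  append 32 at index 5 → [7, 49, 24, 95, 84, 32] (no swap needed)
Insert 28:
  append 28 at index 6 → [7, 49, 24, 95, 84, 32, 28] (no swap needed)
Insert 30:
  append 30 at index 7 → [7, 49, 24, 95, 84, 32, 28, 30]
  30 < parent 95 at index 3, swap → [7, 49, 24, 30, 84, 32, 28, 95]
  30 < parent 49 at index 1, swap → [7, 30, 24, 49, 84, 32, 28, 95]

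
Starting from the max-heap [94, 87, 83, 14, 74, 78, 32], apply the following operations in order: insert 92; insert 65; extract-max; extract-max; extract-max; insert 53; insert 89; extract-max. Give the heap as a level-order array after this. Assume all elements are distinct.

insert 92:
  append 92 at index 7 → [94, 87, 83, 14, 74, 78, 32, 92]
  92 > parent 14 at index 3, swap → [94, 87, 83, 92, 74, 78, 32, 14]
  92 > parent 87 at index 1, swap → [94, 92, 83, 87, 74, 78, 32, 14]
insert 65:
  append 65 at index 8 → [94, 92, 83, 87, 74, 78, 32, 14, 65] (no swap needed)
extract-max → returns 94:
  remove root 94; move last element 65 to root → [65, 92, 83, 87, 74, 78, 32, 14]
  65 vs larger child 92 at index 1, swap → [92, 65, 83, 87, 74, 78, 32, 14]
  65 vs larger child 87 at index 3, swap → [92, 87, 83, 65, 74, 78, 32, 14]
extract-max → returns 92:
  remove root 92; move last element 14 to root → [14, 87, 83, 65, 74, 78, 32]
  14 vs larger child 87 at index 1, swap → [87, 14, 83, 65, 74, 78, 32]
  14 vs larger child 74 at index 4, swap → [87, 74, 83, 65, 14, 78, 32]
extract-max → returns 87:
  remove root 87; move last element 32 to root → [32, 74, 83, 65, 14, 78]
  32 vs larger child 83 at index 2, swap → [83, 74, 32, 65, 14, 78]
  32 vs only child 78 at index 5, swap → [83, 74, 78, 65, 14, 32]
insert 53:
  append 53 at index 6 → [83, 74, 78, 65, 14, 32, 53] (no swap needed)
insert 89:
  append 89 at index 7 → [83, 74, 78, 65, 14, 32, 53, 89]
  89 > parent 65 at index 3, swap → [83, 74, 78, 89, 14, 32, 53, 65]
  89 > parent 74 at index 1, swap → [83, 89, 78, 74, 14, 32, 53, 65]
  89 > parent 83 at index 0, swap → [89, 83, 78, 74, 14, 32, 53, 65]
extract-max → returns 89:
  remove root 89; move last element 65 to root → [65, 83, 78, 74, 14, 32, 53]
  65 vs larger child 83 at index 1, swap → [83, 65, 78, 74, 14, 32, 53]
  65 vs larger child 74 at index 3, swap → [83, 74, 78, 65, 14, 32, 53]

[83, 74, 78, 65, 14, 32, 53]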